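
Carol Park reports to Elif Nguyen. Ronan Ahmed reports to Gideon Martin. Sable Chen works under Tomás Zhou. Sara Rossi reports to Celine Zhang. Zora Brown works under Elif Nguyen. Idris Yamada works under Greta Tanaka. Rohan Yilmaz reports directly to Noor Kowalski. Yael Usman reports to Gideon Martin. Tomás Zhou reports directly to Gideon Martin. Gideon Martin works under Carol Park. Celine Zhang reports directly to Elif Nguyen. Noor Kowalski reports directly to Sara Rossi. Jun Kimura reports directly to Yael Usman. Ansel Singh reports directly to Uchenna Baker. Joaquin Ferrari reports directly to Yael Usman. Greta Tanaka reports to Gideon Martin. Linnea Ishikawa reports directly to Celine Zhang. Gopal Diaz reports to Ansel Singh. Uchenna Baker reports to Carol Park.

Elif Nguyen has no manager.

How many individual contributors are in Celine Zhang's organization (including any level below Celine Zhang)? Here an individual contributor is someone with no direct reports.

The people in Celine Zhang's organization with no one reporting to them are Rohan Yilmaz, Linnea Ishikawa. That is 2.

2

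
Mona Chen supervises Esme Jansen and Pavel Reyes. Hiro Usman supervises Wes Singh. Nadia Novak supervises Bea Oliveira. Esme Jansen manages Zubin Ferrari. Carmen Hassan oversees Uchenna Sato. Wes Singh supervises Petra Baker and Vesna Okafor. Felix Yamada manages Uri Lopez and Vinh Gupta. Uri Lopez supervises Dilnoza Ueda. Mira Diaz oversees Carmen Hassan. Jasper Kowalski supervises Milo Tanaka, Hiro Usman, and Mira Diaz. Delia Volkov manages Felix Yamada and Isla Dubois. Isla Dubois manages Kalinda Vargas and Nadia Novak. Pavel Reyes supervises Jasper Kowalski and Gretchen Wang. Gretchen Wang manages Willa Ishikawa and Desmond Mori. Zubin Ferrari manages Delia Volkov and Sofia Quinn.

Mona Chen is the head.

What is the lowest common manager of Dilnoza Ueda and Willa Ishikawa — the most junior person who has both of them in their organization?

Mona Chen

Dilnoza Ueda's chain of managers is Uri Lopez, Felix Yamada, Delia Volkov, Zubin Ferrari, Esme Jansen, Mona Chen. Willa Ishikawa's chain of managers is Gretchen Wang, Pavel Reyes, Mona Chen. The first manager that appears in both chains is Mona Chen.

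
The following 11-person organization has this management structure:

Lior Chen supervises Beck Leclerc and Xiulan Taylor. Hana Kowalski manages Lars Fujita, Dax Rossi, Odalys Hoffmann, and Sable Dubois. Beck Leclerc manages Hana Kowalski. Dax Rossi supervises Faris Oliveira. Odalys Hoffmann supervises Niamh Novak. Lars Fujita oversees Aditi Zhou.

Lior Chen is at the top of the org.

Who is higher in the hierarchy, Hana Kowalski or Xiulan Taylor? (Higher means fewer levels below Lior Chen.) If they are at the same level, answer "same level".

Hana Kowalski is 2 levels below Lior Chen; Xiulan Taylor is 1. Xiulan Taylor is higher.

Xiulan Taylor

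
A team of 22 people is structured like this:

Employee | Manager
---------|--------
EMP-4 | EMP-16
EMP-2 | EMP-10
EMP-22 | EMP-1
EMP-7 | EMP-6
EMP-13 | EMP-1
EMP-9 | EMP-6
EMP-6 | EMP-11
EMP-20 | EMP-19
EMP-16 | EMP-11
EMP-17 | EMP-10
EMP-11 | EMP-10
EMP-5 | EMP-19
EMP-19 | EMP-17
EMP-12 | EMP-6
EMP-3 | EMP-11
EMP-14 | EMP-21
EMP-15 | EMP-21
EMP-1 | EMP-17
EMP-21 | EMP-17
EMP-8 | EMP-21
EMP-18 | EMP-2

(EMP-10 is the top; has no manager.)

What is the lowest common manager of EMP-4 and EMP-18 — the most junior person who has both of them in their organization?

EMP-10

EMP-4's chain of managers is EMP-16, EMP-11, EMP-10. EMP-18's chain of managers is EMP-2, EMP-10. The first manager that appears in both chains is EMP-10.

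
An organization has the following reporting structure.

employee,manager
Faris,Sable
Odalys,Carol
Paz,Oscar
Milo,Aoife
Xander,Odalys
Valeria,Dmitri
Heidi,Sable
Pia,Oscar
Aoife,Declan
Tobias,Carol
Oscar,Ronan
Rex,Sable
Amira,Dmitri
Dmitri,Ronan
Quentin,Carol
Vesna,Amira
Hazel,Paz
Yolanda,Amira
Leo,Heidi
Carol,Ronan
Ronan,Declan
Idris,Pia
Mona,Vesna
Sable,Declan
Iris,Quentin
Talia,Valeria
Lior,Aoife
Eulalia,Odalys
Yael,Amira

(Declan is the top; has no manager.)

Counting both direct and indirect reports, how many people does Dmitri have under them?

Dmitri directly manages Amira, Valeria. Under Amira: Yolanda, Yael, Vesna, Mona (4). Under Valeria: Talia (1). So Dmitri's organization is 2 direct reports plus everyone under them: 5 + 2 = 7.

7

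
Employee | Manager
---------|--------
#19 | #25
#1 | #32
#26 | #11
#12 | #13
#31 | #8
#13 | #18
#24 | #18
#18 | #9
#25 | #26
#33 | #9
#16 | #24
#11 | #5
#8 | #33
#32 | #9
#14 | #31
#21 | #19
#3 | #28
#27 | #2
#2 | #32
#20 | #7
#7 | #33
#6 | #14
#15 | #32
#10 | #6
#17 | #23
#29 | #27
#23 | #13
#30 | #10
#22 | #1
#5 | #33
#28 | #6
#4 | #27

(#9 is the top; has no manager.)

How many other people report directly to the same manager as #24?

1

#24 reports to #18. #18's other direct reports are #13 — 1 peer.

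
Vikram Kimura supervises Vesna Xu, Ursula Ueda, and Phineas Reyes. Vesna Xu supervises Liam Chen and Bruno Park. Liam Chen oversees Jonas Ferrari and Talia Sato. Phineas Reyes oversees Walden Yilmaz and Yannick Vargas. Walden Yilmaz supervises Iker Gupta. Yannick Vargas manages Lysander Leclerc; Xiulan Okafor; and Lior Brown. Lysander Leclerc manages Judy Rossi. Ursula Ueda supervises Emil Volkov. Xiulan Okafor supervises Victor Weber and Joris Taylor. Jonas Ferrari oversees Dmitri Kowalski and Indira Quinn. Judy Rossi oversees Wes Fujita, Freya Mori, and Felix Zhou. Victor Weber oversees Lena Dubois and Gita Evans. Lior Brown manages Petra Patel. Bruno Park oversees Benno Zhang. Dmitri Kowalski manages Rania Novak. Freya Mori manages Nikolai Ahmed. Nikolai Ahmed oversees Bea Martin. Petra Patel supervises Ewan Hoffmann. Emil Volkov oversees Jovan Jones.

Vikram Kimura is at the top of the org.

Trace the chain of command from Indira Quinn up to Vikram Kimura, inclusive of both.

Indira Quinn -> Jonas Ferrari -> Liam Chen -> Vesna Xu -> Vikram Kimura

Indira Quinn reports to Jonas Ferrari. Jonas Ferrari reports to Liam Chen. Liam Chen reports to Vesna Xu. Vesna Xu reports to Vikram Kimura. Vikram Kimura is at the top.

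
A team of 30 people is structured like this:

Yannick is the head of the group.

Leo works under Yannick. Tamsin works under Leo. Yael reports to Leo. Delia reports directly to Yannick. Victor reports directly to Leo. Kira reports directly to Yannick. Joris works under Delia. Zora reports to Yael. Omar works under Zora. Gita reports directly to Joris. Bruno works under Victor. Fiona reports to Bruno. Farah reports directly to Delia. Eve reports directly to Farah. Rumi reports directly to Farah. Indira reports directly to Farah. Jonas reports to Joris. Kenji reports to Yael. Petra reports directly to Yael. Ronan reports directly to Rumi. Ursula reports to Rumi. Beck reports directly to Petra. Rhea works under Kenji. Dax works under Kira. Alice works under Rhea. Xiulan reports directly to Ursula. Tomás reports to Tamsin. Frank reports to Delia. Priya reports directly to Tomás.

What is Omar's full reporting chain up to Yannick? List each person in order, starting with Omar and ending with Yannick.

Omar -> Zora -> Yael -> Leo -> Yannick

Omar reports to Zora. Zora reports to Yael. Yael reports to Leo. Leo reports to Yannick. Yannick is at the top.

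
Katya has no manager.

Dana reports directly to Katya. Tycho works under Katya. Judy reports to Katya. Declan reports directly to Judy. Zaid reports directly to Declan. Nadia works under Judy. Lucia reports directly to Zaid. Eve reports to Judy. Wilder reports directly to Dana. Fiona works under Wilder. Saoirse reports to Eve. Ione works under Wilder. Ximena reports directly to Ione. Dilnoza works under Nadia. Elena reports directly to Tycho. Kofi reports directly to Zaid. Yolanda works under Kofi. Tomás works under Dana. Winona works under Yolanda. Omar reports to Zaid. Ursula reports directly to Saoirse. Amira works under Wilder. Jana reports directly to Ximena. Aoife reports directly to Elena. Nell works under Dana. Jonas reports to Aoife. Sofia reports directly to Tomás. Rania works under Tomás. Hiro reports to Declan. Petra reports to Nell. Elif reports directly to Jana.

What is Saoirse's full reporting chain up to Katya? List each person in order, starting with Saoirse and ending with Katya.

Saoirse reports to Eve. Eve reports to Judy. Judy reports to Katya. Katya is at the top.

Saoirse -> Eve -> Judy -> Katya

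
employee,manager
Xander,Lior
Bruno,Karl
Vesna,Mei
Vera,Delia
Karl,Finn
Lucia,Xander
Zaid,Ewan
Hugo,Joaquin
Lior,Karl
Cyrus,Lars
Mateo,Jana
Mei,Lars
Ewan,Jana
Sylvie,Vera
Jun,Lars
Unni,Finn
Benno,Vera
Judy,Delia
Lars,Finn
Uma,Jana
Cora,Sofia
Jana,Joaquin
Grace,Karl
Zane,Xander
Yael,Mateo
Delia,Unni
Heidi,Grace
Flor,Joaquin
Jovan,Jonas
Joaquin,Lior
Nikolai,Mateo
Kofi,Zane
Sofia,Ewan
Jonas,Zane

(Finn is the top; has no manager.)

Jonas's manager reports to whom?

Xander

Jonas reports to Zane, and Zane reports to Xander. So Jonas's skip-level manager is Xander.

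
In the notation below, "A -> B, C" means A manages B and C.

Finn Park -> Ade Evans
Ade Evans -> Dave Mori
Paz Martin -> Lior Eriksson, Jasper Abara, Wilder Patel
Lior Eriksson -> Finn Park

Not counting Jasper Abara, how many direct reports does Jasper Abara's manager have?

2

Jasper Abara reports to Paz Martin. Paz Martin's other direct reports are Lior Eriksson, Wilder Patel — 2 peers.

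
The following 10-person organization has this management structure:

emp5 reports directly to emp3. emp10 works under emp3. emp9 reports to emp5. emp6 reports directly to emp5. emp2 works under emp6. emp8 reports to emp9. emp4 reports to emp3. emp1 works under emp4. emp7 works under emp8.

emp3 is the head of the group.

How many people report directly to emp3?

emp3 directly manages emp5, emp10, emp4. That is 3 direct reports.

3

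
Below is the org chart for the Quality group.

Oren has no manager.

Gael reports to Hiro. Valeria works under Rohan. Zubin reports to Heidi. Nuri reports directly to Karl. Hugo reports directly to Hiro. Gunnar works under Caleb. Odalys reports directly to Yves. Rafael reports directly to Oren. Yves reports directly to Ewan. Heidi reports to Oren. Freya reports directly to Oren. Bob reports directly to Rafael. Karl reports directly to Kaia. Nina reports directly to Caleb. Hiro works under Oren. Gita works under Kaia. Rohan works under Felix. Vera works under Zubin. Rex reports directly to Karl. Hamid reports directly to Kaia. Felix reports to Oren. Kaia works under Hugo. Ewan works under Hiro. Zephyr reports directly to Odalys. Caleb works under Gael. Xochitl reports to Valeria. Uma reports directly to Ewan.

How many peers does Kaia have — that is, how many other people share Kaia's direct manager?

0

Kaia reports to Hugo, and Hugo has no other direct reports. Kaia has 0 peers.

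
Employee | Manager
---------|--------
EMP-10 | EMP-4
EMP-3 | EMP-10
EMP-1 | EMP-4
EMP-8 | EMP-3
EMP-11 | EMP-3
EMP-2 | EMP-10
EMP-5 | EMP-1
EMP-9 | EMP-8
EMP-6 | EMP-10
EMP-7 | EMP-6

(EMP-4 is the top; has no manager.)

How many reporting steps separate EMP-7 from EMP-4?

3

Chain from EMP-7 up to EMP-4: EMP-7 → EMP-6 → EMP-10 → EMP-4. That is 3 steps up, so EMP-7 is 3 levels below EMP-4.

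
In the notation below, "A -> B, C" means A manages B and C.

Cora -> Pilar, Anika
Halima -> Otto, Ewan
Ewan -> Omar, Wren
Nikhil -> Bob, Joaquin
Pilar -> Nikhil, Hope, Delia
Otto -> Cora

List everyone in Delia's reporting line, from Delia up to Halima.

Delia reports to Pilar. Pilar reports to Cora. Cora reports to Otto. Otto reports to Halima. Halima is at the top.

Delia -> Pilar -> Cora -> Otto -> Halima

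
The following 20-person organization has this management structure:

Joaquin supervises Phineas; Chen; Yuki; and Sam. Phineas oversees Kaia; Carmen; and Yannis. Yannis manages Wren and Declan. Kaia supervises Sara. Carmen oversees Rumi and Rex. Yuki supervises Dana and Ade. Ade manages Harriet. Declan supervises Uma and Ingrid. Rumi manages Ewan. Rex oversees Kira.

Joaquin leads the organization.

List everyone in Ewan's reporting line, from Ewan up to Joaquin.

Ewan reports to Rumi. Rumi reports to Carmen. Carmen reports to Phineas. Phineas reports to Joaquin. Joaquin is at the top.

Ewan -> Rumi -> Carmen -> Phineas -> Joaquin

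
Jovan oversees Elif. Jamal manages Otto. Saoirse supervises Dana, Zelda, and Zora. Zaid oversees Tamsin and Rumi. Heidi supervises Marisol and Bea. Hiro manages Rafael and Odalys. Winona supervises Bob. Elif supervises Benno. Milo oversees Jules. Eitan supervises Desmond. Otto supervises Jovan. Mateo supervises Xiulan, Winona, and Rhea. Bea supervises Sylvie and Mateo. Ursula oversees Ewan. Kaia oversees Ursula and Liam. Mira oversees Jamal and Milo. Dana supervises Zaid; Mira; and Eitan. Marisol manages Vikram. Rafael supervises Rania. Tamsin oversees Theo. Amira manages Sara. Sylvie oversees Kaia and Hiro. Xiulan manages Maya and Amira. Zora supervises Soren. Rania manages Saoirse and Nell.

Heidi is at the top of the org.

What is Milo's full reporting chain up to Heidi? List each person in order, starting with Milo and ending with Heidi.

Milo reports to Mira. Mira reports to Dana. Dana reports to Saoirse. Saoirse reports to Rania. Rania reports to Rafael. Rafael reports to Hiro. Hiro reports to Sylvie. Sylvie reports to Bea. Bea reports to Heidi. Heidi is at the top.

Milo -> Mira -> Dana -> Saoirse -> Rania -> Rafael -> Hiro -> Sylvie -> Bea -> Heidi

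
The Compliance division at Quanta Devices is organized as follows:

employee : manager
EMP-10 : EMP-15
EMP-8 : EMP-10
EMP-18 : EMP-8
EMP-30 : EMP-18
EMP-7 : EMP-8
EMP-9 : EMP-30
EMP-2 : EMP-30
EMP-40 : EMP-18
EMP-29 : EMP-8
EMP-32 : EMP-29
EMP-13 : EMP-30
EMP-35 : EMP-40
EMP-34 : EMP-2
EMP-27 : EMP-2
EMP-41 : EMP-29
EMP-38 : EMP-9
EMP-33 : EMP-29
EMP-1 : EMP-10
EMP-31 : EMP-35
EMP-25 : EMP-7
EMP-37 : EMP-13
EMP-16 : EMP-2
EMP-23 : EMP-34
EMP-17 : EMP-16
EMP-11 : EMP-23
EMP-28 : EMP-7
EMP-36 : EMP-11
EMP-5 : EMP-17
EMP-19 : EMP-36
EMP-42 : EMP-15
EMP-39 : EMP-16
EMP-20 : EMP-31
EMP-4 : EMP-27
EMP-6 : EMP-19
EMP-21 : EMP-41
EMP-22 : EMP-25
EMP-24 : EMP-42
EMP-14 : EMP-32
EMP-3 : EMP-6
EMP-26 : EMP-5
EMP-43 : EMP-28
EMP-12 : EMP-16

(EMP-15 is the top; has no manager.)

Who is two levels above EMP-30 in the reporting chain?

EMP-8

EMP-30 reports to EMP-18, and EMP-18 reports to EMP-8. So EMP-30's skip-level manager is EMP-8.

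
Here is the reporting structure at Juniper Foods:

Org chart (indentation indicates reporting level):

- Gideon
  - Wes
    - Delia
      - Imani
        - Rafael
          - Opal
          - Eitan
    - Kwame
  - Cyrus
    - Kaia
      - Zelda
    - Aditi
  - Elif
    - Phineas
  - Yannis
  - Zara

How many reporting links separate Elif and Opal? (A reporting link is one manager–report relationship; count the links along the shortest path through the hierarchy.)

Elif is 1 level below Gideon, and Opal is 5 levels below Gideon (their lowest common manager). The shortest path runs up from Elif to Gideon and back down to Opal: 1 + 5 = 6 links.

6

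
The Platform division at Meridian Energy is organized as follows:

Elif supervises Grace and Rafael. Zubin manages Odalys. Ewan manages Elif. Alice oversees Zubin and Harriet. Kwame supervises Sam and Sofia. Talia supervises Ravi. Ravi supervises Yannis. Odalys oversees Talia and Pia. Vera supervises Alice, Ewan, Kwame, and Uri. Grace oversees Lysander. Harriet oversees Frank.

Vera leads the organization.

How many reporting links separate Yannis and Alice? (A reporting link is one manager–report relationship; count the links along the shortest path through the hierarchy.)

Yannis is in Alice's organization: the chain from Yannis up to Alice is Yannis → Ravi → Talia → Odalys → Zubin → Alice, which is 5 links.

5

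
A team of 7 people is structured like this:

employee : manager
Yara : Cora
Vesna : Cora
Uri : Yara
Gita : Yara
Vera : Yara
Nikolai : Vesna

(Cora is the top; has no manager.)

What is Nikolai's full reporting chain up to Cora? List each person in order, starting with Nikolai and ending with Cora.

Nikolai -> Vesna -> Cora

Nikolai reports to Vesna. Vesna reports to Cora. Cora is at the top.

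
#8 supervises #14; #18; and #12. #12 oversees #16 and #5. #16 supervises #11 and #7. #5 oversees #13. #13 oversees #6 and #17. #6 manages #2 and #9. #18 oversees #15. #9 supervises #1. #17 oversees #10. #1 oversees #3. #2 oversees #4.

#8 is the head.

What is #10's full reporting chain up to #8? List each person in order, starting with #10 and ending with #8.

#10 -> #17 -> #13 -> #5 -> #12 -> #8

#10 reports to #17. #17 reports to #13. #13 reports to #5. #5 reports to #12. #12 reports to #8. #8 is at the top.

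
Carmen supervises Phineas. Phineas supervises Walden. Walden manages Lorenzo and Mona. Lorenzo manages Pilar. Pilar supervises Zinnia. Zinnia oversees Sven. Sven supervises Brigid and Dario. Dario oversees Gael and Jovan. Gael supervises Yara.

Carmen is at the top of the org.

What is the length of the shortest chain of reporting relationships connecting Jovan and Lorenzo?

5

Jovan is in Lorenzo's organization: the chain from Jovan up to Lorenzo is Jovan → Dario → Sven → Zinnia → Pilar → Lorenzo, which is 5 links.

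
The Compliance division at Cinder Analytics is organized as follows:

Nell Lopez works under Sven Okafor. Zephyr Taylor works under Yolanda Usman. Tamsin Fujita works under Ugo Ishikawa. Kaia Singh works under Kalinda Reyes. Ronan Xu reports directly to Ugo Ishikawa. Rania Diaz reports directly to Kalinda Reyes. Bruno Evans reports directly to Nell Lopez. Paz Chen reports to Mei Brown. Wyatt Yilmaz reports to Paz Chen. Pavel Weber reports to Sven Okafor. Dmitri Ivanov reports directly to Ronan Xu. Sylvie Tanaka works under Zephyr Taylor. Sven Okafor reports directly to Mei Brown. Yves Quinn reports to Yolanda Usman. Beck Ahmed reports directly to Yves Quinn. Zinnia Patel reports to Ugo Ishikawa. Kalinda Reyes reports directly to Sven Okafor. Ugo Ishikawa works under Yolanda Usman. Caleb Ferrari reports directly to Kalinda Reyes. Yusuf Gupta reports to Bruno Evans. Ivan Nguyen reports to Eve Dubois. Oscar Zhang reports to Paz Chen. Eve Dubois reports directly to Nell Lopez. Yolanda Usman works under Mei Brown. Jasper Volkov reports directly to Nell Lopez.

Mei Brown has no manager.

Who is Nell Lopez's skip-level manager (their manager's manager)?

Nell Lopez reports to Sven Okafor, and Sven Okafor reports to Mei Brown. So Nell Lopez's skip-level manager is Mei Brown.

Mei Brown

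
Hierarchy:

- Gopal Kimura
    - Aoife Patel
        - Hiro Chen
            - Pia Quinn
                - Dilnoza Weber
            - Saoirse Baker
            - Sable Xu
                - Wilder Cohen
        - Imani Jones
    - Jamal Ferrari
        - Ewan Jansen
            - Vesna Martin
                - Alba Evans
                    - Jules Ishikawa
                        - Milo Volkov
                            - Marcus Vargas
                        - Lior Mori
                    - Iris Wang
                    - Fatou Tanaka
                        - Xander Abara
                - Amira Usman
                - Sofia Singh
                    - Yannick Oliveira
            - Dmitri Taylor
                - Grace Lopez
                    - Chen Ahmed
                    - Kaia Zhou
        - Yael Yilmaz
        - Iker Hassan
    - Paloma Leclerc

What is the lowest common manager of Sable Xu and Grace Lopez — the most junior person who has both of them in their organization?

Gopal Kimura

Sable Xu's chain of managers is Hiro Chen, Aoife Patel, Gopal Kimura. Grace Lopez's chain of managers is Dmitri Taylor, Ewan Jansen, Jamal Ferrari, Gopal Kimura. The first manager that appears in both chains is Gopal Kimura.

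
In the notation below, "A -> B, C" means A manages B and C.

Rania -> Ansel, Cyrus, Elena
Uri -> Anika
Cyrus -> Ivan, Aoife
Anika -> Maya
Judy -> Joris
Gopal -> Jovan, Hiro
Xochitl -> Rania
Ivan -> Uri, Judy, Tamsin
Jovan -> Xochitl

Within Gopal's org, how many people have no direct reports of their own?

The people in Gopal's organization with no one reporting to them are Hiro, Elena, Aoife, Tamsin, Joris, Maya, Ansel. That is 7.

7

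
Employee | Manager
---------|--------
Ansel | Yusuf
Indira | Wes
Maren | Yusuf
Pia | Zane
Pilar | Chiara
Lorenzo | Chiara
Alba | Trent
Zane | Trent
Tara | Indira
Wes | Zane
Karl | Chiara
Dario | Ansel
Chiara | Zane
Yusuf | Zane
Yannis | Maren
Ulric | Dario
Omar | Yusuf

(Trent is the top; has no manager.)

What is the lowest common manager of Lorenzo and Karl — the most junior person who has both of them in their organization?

Lorenzo's chain of managers is Chiara, Zane, Trent. Karl's chain of managers is Chiara, Zane, Trent. The first manager that appears in both chains is Chiara.

Chiara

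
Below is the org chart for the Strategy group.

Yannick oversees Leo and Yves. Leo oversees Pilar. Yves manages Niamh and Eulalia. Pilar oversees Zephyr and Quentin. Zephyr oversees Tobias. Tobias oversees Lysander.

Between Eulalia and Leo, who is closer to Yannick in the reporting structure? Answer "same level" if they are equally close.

Eulalia is 2 levels below Yannick; Leo is 1. Leo is higher.

Leo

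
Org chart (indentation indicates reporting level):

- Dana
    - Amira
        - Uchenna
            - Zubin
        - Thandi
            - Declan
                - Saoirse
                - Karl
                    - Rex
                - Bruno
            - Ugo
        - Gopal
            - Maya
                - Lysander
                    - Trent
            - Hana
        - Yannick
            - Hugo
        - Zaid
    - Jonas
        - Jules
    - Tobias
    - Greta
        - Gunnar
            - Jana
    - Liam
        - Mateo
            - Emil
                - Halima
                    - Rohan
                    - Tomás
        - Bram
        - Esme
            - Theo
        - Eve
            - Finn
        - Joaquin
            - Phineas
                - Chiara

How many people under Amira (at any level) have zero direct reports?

The people in Amira's organization with no one reporting to them are Zaid, Hugo, Hana, Trent, Ugo, Bruno, Rex, Saoirse, Zubin. That is 9.

9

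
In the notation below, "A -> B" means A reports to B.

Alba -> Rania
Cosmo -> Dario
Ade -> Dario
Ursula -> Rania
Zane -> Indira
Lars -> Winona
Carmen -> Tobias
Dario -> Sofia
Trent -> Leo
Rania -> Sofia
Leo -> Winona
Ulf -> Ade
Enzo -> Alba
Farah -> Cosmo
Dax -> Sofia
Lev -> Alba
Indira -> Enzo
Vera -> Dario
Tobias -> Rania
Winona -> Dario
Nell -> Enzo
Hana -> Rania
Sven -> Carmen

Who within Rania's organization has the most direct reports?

Direct-report counts within Rania's organization: Rania has 4; Alba has 2; Enzo has 2; Indira has 1; Tobias has 1; Carmen has 1. The largest is 4, held by Rania.

Rania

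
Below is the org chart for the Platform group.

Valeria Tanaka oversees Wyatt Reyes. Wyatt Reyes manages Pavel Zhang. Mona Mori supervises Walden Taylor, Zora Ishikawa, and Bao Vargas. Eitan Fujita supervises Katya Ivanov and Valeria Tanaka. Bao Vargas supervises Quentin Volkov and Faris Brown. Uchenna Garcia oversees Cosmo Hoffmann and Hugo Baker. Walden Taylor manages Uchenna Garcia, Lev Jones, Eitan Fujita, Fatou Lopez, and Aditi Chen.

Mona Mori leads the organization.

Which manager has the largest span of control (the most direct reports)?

Direct-report counts: Mona Mori has 3; Bao Vargas has 2; Walden Taylor has 5; Uchenna Garcia has 2; Eitan Fujita has 2; Valeria Tanaka has 1; Wyatt Reyes has 1. The largest is 5, held by Walden Taylor.

Walden Taylor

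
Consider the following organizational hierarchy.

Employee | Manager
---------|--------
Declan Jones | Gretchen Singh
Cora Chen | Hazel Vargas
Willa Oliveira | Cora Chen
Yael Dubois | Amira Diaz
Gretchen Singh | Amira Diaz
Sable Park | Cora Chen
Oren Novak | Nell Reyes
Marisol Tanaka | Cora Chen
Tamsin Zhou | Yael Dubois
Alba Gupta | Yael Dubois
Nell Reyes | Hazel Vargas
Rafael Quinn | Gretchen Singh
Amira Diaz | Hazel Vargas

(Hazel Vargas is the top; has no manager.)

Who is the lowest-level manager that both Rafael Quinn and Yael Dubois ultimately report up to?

Rafael Quinn's chain of managers is Gretchen Singh, Amira Diaz, Hazel Vargas. Yael Dubois's chain of managers is Amira Diaz, Hazel Vargas. The first manager that appears in both chains is Amira Diaz.

Amira Diaz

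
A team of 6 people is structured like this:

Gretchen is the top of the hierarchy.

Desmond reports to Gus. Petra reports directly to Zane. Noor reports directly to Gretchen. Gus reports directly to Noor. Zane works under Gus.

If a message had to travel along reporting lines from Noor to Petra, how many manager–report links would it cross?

Petra is in Noor's organization: the chain from Petra up to Noor is Petra → Zane → Gus → Noor, which is 3 links.

3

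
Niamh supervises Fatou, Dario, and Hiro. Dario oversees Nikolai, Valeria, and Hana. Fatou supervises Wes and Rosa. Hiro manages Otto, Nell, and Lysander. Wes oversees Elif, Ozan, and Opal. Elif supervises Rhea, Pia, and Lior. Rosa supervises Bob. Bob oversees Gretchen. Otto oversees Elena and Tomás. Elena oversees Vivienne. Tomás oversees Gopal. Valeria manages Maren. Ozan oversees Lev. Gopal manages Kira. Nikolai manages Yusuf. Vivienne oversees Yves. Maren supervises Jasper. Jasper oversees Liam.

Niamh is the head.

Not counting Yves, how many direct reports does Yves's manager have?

Yves reports to Vivienne, and Vivienne has no other direct reports. Yves has 0 peers.

0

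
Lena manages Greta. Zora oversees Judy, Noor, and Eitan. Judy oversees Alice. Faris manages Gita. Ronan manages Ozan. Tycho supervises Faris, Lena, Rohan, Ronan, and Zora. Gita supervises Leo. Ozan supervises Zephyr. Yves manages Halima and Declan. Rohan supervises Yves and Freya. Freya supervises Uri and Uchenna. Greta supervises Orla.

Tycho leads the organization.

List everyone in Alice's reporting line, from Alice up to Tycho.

Alice reports to Judy. Judy reports to Zora. Zora reports to Tycho. Tycho is at the top.

Alice -> Judy -> Zora -> Tycho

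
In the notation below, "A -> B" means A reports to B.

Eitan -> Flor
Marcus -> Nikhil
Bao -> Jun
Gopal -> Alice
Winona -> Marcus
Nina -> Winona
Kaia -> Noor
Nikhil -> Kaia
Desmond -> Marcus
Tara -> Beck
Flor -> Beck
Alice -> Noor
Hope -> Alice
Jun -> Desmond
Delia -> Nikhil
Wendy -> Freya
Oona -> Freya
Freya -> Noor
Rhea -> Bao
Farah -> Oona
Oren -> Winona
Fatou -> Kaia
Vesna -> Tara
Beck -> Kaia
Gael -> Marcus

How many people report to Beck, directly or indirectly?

4

Beck directly manages Flor, Tara. Under Flor: Eitan (1). Under Tara: Vesna (1). So Beck's organization is 2 direct reports plus everyone under them: 2 + 2 = 4.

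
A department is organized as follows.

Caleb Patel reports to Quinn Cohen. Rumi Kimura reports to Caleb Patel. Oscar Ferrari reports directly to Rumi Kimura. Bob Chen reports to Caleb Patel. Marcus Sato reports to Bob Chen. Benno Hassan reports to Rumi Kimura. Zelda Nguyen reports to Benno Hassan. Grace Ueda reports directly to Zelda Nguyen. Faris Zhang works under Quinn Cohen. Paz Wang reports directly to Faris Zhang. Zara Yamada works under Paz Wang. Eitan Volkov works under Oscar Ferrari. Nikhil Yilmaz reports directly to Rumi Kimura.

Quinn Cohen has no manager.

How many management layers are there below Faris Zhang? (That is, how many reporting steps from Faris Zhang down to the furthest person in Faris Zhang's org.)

The longest chain under Faris Zhang runs Faris Zhang → Paz Wang → Zara Yamada, which is 2 levels below Faris Zhang.

2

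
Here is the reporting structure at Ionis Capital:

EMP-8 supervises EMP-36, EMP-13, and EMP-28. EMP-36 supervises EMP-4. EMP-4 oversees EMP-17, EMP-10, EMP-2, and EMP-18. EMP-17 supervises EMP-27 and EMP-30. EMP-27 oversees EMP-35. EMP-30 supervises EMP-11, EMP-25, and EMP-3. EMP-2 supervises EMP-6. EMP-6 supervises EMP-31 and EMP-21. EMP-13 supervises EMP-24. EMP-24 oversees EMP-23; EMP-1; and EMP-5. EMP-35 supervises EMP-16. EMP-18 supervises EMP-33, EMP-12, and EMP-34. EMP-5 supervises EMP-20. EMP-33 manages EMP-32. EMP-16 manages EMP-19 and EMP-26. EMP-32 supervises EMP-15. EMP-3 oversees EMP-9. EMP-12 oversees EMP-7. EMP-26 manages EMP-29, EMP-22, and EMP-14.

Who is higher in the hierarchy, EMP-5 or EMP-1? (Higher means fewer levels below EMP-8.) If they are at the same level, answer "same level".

Both EMP-5 and EMP-1 are 3 levels below EMP-8.

same level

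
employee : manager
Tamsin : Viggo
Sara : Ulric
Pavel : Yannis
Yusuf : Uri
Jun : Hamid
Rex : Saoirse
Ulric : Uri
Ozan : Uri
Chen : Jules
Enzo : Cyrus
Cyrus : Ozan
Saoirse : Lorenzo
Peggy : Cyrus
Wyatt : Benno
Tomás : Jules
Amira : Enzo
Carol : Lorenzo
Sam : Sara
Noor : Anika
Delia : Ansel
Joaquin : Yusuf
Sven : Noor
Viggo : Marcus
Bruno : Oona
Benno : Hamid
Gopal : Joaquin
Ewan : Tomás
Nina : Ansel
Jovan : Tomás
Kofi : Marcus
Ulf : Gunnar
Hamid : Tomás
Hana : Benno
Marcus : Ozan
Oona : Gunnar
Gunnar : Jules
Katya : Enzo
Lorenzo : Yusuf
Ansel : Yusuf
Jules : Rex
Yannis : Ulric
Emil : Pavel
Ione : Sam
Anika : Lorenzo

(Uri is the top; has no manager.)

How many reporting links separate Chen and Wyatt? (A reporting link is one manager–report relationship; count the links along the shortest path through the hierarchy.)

5

Chen is 1 level below Jules, and Wyatt is 4 levels below Jules (their lowest common manager). The shortest path runs up from Chen to Jules and back down to Wyatt: 1 + 4 = 5 links.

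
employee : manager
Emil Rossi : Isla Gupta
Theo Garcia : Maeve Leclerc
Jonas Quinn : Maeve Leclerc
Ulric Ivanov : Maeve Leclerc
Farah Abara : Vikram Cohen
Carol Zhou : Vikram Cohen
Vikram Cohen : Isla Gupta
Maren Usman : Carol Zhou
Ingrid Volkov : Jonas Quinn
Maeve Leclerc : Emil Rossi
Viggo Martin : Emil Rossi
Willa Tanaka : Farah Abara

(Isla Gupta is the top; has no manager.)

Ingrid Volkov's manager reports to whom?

Ingrid Volkov reports to Jonas Quinn, and Jonas Quinn reports to Maeve Leclerc. So Ingrid Volkov's skip-level manager is Maeve Leclerc.

Maeve Leclerc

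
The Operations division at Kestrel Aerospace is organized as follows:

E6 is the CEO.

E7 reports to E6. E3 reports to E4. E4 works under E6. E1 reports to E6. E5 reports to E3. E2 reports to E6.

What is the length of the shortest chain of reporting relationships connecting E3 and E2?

E3 is 2 levels below E6, and E2 is 1 level below E6 (their lowest common manager). The shortest path runs up from E3 to E6 and back down to E2: 2 + 1 = 3 links.

3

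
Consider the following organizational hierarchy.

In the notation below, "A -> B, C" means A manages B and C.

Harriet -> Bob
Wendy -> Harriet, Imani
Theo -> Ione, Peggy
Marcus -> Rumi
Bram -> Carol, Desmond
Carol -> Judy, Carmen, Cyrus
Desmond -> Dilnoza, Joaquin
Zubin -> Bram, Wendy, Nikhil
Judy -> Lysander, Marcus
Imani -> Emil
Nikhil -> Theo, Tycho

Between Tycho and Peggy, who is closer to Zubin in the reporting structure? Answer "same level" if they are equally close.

Tycho

Tycho is 2 levels below Zubin; Peggy is 3. Tycho is higher.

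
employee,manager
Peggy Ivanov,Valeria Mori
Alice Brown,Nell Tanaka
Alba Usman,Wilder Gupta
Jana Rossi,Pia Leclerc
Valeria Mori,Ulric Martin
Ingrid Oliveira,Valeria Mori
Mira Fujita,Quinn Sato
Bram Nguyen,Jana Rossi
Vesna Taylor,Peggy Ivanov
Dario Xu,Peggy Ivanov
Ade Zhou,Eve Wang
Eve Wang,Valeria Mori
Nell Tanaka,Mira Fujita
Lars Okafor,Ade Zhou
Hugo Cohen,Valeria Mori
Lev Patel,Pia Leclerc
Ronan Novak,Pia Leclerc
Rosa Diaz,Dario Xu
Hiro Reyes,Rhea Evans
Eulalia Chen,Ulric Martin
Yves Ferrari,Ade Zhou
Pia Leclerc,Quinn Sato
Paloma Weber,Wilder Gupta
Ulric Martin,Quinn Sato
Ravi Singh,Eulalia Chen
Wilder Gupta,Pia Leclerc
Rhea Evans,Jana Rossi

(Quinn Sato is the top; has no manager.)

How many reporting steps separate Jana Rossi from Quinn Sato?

Chain from Jana Rossi up to Quinn Sato: Jana Rossi → Pia Leclerc → Quinn Sato. That is 2 steps up, so Jana Rossi is 2 levels below Quinn Sato.

2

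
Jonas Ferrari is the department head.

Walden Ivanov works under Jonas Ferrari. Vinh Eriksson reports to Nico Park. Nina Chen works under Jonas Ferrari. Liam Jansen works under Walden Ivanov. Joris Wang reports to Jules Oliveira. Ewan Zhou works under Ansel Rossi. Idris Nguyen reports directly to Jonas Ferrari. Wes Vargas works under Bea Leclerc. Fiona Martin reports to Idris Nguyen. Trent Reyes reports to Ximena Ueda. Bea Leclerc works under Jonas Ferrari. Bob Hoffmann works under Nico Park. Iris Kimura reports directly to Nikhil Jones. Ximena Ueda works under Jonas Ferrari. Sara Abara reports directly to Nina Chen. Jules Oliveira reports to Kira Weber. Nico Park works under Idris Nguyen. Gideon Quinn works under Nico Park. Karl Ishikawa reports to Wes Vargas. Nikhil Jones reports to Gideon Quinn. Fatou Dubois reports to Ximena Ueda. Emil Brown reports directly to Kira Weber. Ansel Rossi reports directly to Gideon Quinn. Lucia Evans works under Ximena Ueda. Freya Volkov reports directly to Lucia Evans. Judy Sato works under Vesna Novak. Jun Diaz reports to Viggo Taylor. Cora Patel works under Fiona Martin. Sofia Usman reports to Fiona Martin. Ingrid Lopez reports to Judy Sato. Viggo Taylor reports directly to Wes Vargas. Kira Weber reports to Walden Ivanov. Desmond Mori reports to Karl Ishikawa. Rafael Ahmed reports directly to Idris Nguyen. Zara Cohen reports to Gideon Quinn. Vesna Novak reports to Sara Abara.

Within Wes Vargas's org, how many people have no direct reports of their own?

The people in Wes Vargas's organization with no one reporting to them are Desmond Mori, Jun Diaz. That is 2.

2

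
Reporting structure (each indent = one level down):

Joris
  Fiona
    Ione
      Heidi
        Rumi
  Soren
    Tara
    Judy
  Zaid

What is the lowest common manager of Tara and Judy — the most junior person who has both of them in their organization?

Soren

Tara's chain of managers is Soren, Joris. Judy's chain of managers is Soren, Joris. The first manager that appears in both chains is Soren.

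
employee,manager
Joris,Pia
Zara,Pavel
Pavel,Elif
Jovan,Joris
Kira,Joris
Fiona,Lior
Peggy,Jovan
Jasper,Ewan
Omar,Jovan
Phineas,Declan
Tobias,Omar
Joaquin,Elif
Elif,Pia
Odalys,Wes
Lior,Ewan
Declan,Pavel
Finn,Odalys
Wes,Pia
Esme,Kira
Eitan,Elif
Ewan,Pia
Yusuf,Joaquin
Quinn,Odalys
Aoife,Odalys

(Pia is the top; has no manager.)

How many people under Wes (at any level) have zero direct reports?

3

The people in Wes's organization with no one reporting to them are Finn, Quinn, Aoife. That is 3.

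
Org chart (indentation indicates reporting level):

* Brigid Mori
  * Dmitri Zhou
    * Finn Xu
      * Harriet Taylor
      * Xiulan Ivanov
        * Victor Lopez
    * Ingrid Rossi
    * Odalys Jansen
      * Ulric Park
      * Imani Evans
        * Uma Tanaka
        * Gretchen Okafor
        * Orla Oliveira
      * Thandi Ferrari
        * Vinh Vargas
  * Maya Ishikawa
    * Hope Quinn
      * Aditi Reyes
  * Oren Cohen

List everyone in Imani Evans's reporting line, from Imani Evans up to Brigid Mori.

Imani Evans -> Odalys Jansen -> Dmitri Zhou -> Brigid Mori

Imani Evans reports to Odalys Jansen. Odalys Jansen reports to Dmitri Zhou. Dmitri Zhou reports to Brigid Mori. Brigid Mori is at the top.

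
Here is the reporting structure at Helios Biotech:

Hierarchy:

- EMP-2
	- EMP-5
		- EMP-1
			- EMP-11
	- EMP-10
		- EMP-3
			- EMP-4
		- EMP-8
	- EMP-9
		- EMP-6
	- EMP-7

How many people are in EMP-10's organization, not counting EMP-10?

EMP-10 directly manages EMP-3, EMP-8. Under EMP-3: EMP-4 (1). EMP-8 has no reports. So EMP-10's organization is 2 direct reports plus everyone under them: 2 + 1 = 3.

3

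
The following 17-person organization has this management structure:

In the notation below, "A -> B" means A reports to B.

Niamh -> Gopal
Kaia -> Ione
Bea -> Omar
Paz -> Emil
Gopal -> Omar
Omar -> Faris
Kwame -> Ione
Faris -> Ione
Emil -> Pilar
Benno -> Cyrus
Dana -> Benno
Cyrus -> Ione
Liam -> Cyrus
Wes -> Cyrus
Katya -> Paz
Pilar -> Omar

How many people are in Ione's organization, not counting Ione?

16

Ione directly manages Cyrus, Faris, Kwame, Kaia. Under Cyrus: Wes, Liam, Benno, Dana (4). Under Faris: Omar, Bea, Pilar, Emil, Paz, Katya, Gopal, Niamh (8). Kwame has no reports. Kaia has no reports. So Ione's organization is 4 direct reports plus everyone under them: 5 + 9 + 1 + 1 = 16.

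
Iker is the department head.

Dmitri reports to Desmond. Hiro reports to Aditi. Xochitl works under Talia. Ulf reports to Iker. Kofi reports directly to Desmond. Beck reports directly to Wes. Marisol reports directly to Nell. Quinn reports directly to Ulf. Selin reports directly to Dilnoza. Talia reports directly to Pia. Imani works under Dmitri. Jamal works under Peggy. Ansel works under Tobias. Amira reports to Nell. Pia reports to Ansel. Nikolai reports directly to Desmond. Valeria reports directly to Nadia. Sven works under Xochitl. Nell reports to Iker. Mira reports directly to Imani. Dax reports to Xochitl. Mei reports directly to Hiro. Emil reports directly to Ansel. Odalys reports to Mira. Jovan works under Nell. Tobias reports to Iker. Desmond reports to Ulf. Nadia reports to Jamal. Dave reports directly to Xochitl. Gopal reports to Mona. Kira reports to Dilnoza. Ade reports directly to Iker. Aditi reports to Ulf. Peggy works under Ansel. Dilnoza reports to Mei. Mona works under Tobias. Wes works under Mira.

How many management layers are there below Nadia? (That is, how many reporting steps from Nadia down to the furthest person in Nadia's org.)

The longest chain under Nadia runs Nadia → Valeria, which is 1 level below Nadia.

1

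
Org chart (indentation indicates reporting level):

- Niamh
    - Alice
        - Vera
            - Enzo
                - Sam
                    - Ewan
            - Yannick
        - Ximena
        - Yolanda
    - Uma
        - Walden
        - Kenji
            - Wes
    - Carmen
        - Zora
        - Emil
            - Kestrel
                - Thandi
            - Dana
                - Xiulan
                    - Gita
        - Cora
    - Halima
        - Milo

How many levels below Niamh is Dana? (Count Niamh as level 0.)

3

Chain from Dana up to Niamh: Dana → Emil → Carmen → Niamh. That is 3 steps up, so Dana is 3 levels below Niamh.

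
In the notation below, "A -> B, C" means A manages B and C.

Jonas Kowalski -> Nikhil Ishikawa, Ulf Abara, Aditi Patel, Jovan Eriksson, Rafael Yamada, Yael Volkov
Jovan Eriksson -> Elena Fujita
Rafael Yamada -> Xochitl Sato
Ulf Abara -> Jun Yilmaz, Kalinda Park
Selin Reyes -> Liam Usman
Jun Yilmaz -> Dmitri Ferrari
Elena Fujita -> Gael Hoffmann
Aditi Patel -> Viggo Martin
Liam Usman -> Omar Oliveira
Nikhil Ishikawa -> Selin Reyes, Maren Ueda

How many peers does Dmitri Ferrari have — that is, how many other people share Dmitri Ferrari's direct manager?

0

Dmitri Ferrari reports to Jun Yilmaz, and Jun Yilmaz has no other direct reports. Dmitri Ferrari has 0 peers.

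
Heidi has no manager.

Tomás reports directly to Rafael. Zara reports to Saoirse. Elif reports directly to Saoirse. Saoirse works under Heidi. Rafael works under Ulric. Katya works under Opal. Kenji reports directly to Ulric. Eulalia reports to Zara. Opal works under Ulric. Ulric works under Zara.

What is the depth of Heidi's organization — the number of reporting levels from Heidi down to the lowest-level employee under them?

The longest chain under Heidi runs Heidi → Saoirse → Zara → Ulric → Opal → Katya, which is 5 levels below Heidi.

5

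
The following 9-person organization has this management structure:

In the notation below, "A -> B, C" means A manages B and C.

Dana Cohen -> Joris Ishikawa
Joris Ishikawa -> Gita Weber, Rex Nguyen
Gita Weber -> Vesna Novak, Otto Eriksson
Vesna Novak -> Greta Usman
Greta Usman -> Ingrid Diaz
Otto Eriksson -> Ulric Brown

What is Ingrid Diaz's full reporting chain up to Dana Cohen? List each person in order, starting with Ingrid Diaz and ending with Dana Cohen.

Ingrid Diaz reports to Greta Usman. Greta Usman reports to Vesna Novak. Vesna Novak reports to Gita Weber. Gita Weber reports to Joris Ishikawa. Joris Ishikawa reports to Dana Cohen. Dana Cohen is at the top.

Ingrid Diaz -> Greta Usman -> Vesna Novak -> Gita Weber -> Joris Ishikawa -> Dana Cohen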